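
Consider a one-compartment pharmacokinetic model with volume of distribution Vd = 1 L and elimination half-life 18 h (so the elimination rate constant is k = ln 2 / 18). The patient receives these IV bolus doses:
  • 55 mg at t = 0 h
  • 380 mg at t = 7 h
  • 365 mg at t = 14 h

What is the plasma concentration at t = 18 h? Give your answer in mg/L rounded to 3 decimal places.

589.177 mg/L

k = ln 2 / 18 = 0.03851 per h
Dose 1 (55 mg at t=0 h): 55·exp(−0.03851·18) = 27.500 mg/L
Dose 2 (380 mg at t=7 h): 380·exp(−0.03851·11) = 248.783 mg/L
Dose 3 (365 mg at t=14 h): 365·exp(−0.03851·4) = 312.894 mg/L
C(18) = 27.500 + 248.783 + 312.894 = 589.177 mg/L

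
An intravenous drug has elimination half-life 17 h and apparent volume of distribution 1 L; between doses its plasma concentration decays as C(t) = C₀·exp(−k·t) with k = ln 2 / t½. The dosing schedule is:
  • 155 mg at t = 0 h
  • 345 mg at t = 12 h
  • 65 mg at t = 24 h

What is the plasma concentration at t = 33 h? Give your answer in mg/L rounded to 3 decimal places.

231.938 mg/L

k = ln 2 / 17 = 0.04077 per h
Dose 1 (155 mg at t=0 h): 155·exp(−0.04077·33) = 40.363 mg/L
Dose 2 (345 mg at t=12 h): 345·exp(−0.04077·21) = 146.541 mg/L
Dose 3 (65 mg at t=24 h): 65·exp(−0.04077·9) = 45.034 mg/L
C(33) = 40.363 + 146.541 + 45.034 = 231.938 mg/L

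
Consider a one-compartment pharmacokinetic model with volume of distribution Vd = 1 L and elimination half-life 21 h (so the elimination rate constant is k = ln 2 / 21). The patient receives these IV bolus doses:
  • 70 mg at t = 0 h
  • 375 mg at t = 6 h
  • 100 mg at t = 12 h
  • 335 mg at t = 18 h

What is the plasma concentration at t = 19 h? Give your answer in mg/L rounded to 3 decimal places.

k = ln 2 / 21 = 0.03301 per h
Dose 1 (70 mg at t=0 h): 70·exp(−0.03301·19) = 37.388 mg/L
Dose 2 (375 mg at t=6 h): 375·exp(−0.03301·13) = 244.163 mg/L
Dose 3 (100 mg at t=12 h): 100·exp(−0.03301·7) = 79.370 mg/L
Dose 4 (335 mg at t=18 h): 335·exp(−0.03301·1) = 324.123 mg/L
C(19) = 37.388 + 244.163 + 79.370 + 324.123 = 685.044 mg/L

685.044 mg/L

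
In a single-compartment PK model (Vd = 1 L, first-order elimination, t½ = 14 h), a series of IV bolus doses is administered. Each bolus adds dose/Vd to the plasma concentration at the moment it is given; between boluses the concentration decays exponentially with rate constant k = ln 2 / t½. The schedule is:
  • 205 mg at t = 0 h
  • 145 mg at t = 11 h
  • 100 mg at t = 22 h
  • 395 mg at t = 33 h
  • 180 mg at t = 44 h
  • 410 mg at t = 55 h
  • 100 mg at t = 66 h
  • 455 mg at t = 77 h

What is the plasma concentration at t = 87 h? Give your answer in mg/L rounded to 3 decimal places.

455.566 mg/L

k = ln 2 / 14 = 0.04951 per h
Dose 1 (205 mg at t=0 h): 205·exp(−0.04951·87) = 2.761 mg/L
Dose 2 (145 mg at t=11 h): 145·exp(−0.04951·76) = 3.367 mg/L
Dose 3 (100 mg at t=22 h): 100·exp(−0.04951·65) = 4.003 mg/L
Dose 4 (395 mg at t=33 h): 395·exp(−0.04951·54) = 27.257 mg/L
Dose 5 (180 mg at t=44 h): 180·exp(−0.04951·43) = 21.413 mg/L
Dose 6 (410 mg at t=55 h): 410·exp(−0.04951·32) = 84.084 mg/L
Dose 7 (100 mg at t=66 h): 100·exp(−0.04951·21) = 35.355 mg/L
Dose 8 (455 mg at t=77 h): 455·exp(−0.04951·10) = 277.326 mg/L
C(87) = 2.761 + 3.367 + 4.003 + 27.257 + 21.413 + 84.084 + 35.355 + 277.326 = 455.566 mg/L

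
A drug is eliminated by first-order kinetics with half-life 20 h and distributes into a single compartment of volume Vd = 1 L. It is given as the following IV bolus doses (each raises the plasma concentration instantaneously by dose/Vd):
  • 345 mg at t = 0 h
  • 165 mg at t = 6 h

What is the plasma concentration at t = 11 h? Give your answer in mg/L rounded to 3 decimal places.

374.390 mg/L

k = ln 2 / 20 = 0.03466 per h
Dose 1 (345 mg at t=0 h): 345·exp(−0.03466·11) = 235.642 mg/L
Dose 2 (165 mg at t=6 h): 165·exp(−0.03466·5) = 138.748 mg/L
C(11) = 235.642 + 138.748 = 374.390 mg/L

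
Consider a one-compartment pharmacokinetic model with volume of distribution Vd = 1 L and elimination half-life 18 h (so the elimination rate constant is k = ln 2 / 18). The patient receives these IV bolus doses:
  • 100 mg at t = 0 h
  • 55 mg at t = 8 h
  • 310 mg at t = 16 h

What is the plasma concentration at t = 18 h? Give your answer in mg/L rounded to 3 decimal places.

374.443 mg/L

k = ln 2 / 18 = 0.03851 per h
Dose 1 (100 mg at t=0 h): 100·exp(−0.03851·18) = 50.000 mg/L
Dose 2 (55 mg at t=8 h): 55·exp(−0.03851·10) = 37.422 mg/L
Dose 3 (310 mg at t=16 h): 310·exp(−0.03851·2) = 287.021 mg/L
C(18) = 50.000 + 37.422 + 287.021 = 374.443 mg/L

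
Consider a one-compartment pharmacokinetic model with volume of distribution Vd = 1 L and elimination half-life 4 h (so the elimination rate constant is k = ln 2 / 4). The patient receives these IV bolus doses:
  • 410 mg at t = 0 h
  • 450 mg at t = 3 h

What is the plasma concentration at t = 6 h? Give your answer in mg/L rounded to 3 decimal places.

k = ln 2 / 4 = 0.17329 per h
Dose 1 (410 mg at t=0 h): 410·exp(−0.17329·6) = 144.957 mg/L
Dose 2 (450 mg at t=3 h): 450·exp(−0.17329·3) = 267.572 mg/L
C(6) = 144.957 + 267.572 = 412.528 mg/L

412.528 mg/L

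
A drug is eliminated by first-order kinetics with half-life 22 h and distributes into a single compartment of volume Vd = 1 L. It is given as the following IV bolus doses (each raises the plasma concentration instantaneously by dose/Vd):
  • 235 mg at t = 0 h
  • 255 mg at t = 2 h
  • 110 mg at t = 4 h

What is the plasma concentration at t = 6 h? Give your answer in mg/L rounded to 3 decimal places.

522.610 mg/L

k = ln 2 / 22 = 0.03151 per h
Dose 1 (235 mg at t=0 h): 235·exp(−0.03151·6) = 194.522 mg/L
Dose 2 (255 mg at t=2 h): 255·exp(−0.03151·4) = 224.806 mg/L
Dose 3 (110 mg at t=4 h): 110·exp(−0.03151·2) = 103.282 mg/L
C(6) = 194.522 + 224.806 + 103.282 = 522.610 mg/L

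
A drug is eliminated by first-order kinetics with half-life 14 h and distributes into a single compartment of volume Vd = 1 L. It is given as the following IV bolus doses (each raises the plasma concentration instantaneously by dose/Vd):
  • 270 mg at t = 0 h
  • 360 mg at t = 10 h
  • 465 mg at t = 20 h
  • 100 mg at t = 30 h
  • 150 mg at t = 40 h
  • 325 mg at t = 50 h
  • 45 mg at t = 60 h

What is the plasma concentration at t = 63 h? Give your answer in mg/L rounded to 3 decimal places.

k = ln 2 / 14 = 0.04951 per h
Dose 1 (270 mg at t=0 h): 270·exp(−0.04951·63) = 11.932 mg/L
Dose 2 (360 mg at t=10 h): 360·exp(−0.04951·53) = 26.103 mg/L
Dose 3 (465 mg at t=20 h): 465·exp(−0.04951·43) = 55.317 mg/L
Dose 4 (100 mg at t=30 h): 100·exp(−0.04951·33) = 19.518 mg/L
Dose 5 (150 mg at t=40 h): 150·exp(−0.04951·23) = 48.033 mg/L
Dose 6 (325 mg at t=50 h): 325·exp(−0.04951·13) = 170.748 mg/L
Dose 7 (45 mg at t=60 h): 45·exp(−0.04951·3) = 38.789 mg/L
C(63) = 11.932 + 26.103 + 55.317 + 19.518 + 48.033 + 170.748 + 38.789 = 370.440 mg/L

370.440 mg/L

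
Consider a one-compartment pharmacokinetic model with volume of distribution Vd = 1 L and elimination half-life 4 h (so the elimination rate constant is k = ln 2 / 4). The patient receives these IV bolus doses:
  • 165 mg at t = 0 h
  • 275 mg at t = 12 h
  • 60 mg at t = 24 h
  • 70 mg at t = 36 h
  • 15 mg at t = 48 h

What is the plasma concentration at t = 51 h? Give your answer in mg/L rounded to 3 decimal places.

k = ln 2 / 4 = 0.17329 per h
Dose 1 (165 mg at t=0 h): 165·exp(−0.17329·51) = 0.024 mg/L
Dose 2 (275 mg at t=12 h): 275·exp(−0.17329·39) = 0.319 mg/L
Dose 3 (60 mg at t=24 h): 60·exp(−0.17329·27) = 0.557 mg/L
Dose 4 (70 mg at t=36 h): 70·exp(−0.17329·15) = 5.203 mg/L
Dose 5 (15 mg at t=48 h): 15·exp(−0.17329·3) = 8.919 mg/L
C(51) = 0.024 + 0.319 + 0.557 + 5.203 + 8.919 = 15.023 mg/L

15.023 mg/L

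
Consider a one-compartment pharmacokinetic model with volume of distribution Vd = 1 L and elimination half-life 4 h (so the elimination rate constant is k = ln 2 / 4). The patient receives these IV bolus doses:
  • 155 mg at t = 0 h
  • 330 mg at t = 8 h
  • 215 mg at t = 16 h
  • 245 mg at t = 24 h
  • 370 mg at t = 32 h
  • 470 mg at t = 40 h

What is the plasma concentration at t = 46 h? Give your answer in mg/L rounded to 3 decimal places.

k = ln 2 / 4 = 0.17329 per h
Dose 1 (155 mg at t=0 h): 155·exp(−0.17329·46) = 0.054 mg/L
Dose 2 (330 mg at t=8 h): 330·exp(−0.17329·38) = 0.456 mg/L
Dose 3 (215 mg at t=16 h): 215·exp(−0.17329·30) = 1.188 mg/L
Dose 4 (245 mg at t=24 h): 245·exp(−0.17329·22) = 5.414 mg/L
Dose 5 (370 mg at t=32 h): 370·exp(−0.17329·14) = 32.704 mg/L
Dose 6 (470 mg at t=40 h): 470·exp(−0.17329·6) = 166.170 mg/L
C(46) = 0.054 + 0.456 + 1.188 + 5.414 + 32.704 + 166.170 = 205.985 mg/L

205.985 mg/L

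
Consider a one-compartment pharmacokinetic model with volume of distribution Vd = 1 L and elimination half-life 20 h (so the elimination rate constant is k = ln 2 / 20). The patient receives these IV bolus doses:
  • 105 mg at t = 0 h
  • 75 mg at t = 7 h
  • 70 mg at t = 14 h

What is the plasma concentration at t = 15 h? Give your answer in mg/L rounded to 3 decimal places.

k = ln 2 / 20 = 0.03466 per h
Dose 1 (105 mg at t=0 h): 105·exp(−0.03466·15) = 62.433 mg/L
Dose 2 (75 mg at t=7 h): 75·exp(−0.03466·8) = 56.839 mg/L
Dose 3 (70 mg at t=14 h): 70·exp(−0.03466·1) = 67.616 mg/L
C(15) = 62.433 + 56.839 + 67.616 = 186.888 mg/L

186.888 mg/L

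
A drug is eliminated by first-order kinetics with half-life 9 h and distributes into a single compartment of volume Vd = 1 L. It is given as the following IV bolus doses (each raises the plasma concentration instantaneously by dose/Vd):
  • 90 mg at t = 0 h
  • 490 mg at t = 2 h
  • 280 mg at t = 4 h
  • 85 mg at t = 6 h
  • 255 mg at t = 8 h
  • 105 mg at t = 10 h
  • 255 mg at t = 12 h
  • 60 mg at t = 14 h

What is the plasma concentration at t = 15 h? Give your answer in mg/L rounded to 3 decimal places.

k = ln 2 / 9 = 0.07702 per h
Dose 1 (90 mg at t=0 h): 90·exp(−0.07702·15) = 28.348 mg/L
Dose 2 (490 mg at t=2 h): 490·exp(−0.07702·13) = 180.042 mg/L
Dose 3 (280 mg at t=4 h): 280·exp(−0.07702·11) = 120.014 mg/L
Dose 4 (85 mg at t=6 h): 85·exp(−0.07702·9) = 42.500 mg/L
Dose 5 (255 mg at t=8 h): 255·exp(−0.07702·7) = 148.732 mg/L
Dose 6 (105 mg at t=10 h): 105·exp(−0.07702·5) = 71.441 mg/L
Dose 7 (255 mg at t=12 h): 255·exp(−0.07702·3) = 202.394 mg/L
Dose 8 (60 mg at t=14 h): 60·exp(−0.07702·1) = 55.552 mg/L
C(15) = 28.348 + 180.042 + 120.014 + 42.500 + 148.732 + 71.441 + 202.394 + 55.552 = 849.025 mg/L

849.025 mg/L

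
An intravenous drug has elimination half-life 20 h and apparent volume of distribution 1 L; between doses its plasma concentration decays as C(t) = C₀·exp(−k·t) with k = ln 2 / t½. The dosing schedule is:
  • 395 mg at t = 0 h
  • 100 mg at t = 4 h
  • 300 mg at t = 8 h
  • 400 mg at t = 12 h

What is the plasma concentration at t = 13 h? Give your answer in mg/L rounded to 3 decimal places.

k = ln 2 / 20 = 0.03466 per h
Dose 1 (395 mg at t=0 h): 395·exp(−0.03466·13) = 251.726 mg/L
Dose 2 (100 mg at t=4 h): 100·exp(−0.03466·9) = 73.204 mg/L
Dose 3 (300 mg at t=8 h): 300·exp(−0.03466·5) = 252.269 mg/L
Dose 4 (400 mg at t=12 h): 400·exp(−0.03466·1) = 386.375 mg/L
C(13) = 251.726 + 73.204 + 252.269 + 386.375 = 963.573 mg/L

963.573 mg/L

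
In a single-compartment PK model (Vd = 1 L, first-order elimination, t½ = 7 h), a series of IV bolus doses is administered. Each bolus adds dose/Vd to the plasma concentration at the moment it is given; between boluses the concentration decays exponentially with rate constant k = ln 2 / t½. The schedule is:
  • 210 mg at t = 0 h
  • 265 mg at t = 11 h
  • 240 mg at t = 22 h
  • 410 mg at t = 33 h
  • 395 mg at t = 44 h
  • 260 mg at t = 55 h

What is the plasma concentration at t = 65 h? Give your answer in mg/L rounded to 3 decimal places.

168.204 mg/L

k = ln 2 / 7 = 0.09902 per h
Dose 1 (210 mg at t=0 h): 210·exp(−0.09902·65) = 0.336 mg/L
Dose 2 (265 mg at t=11 h): 265·exp(−0.09902·54) = 1.262 mg/L
Dose 3 (240 mg at t=22 h): 240·exp(−0.09902·43) = 3.396 mg/L
Dose 4 (410 mg at t=33 h): 410·exp(−0.09902·32) = 17.244 mg/L
Dose 5 (395 mg at t=44 h): 395·exp(−0.09902·21) = 49.375 mg/L
Dose 6 (260 mg at t=55 h): 260·exp(−0.09902·10) = 96.590 mg/L
C(65) = 0.336 + 1.262 + 3.396 + 17.244 + 49.375 + 96.590 = 168.204 mg/L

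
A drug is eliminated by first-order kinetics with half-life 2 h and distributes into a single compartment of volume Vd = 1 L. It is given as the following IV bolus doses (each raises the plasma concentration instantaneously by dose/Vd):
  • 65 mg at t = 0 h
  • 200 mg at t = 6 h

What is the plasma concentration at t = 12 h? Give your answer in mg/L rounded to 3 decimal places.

k = ln 2 / 2 = 0.34657 per h
Dose 1 (65 mg at t=0 h): 65·exp(−0.34657·12) = 1.016 mg/L
Dose 2 (200 mg at t=6 h): 200·exp(−0.34657·6) = 25.000 mg/L
C(12) = 1.016 + 25.000 = 26.016 mg/L

26.016 mg/L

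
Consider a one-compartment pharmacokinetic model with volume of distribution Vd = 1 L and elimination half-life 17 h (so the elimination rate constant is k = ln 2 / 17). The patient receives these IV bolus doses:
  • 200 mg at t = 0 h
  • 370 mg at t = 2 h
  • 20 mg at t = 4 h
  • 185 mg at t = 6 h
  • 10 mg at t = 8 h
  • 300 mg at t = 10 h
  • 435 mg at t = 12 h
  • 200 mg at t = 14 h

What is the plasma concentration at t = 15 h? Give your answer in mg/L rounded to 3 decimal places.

k = ln 2 / 17 = 0.04077 per h
Dose 1 (200 mg at t=0 h): 200·exp(−0.04077·15) = 108.496 mg/L
Dose 2 (370 mg at t=2 h): 370·exp(−0.04077·13) = 217.772 mg/L
Dose 3 (20 mg at t=4 h): 20·exp(−0.04077·11) = 12.772 mg/L
Dose 4 (185 mg at t=6 h): 185·exp(−0.04077·9) = 128.175 mg/L
Dose 5 (10 mg at t=8 h): 10·exp(−0.04077·7) = 7.517 mg/L
Dose 6 (300 mg at t=10 h): 300·exp(−0.04077·5) = 244.671 mg/L
Dose 7 (435 mg at t=12 h): 435·exp(−0.04077·3) = 384.916 mg/L
Dose 8 (200 mg at t=14 h): 200·exp(−0.04077·1) = 192.009 mg/L
C(15) = 108.496 + 217.772 + 12.772 + 128.175 + 7.517 + 244.671 + 384.916 + 192.009 = 1296.329 mg/L

1296.329 mg/L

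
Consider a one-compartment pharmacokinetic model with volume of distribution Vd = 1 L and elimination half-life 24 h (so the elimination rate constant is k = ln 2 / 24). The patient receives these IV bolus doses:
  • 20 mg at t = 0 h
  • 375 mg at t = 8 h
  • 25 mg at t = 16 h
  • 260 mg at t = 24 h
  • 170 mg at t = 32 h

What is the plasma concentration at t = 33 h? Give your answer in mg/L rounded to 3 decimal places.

k = ln 2 / 24 = 0.02888 per h
Dose 1 (20 mg at t=0 h): 20·exp(−0.02888·33) = 7.711 mg/L
Dose 2 (375 mg at t=8 h): 375·exp(−0.02888·25) = 182.162 mg/L
Dose 3 (25 mg at t=16 h): 25·exp(−0.02888·17) = 15.301 mg/L
Dose 4 (260 mg at t=24 h): 260·exp(−0.02888·9) = 200.487 mg/L
Dose 5 (170 mg at t=32 h): 170·exp(−0.02888·1) = 165.160 mg/L
C(33) = 7.711 + 182.162 + 15.301 + 200.487 + 165.160 = 570.822 mg/L

570.822 mg/L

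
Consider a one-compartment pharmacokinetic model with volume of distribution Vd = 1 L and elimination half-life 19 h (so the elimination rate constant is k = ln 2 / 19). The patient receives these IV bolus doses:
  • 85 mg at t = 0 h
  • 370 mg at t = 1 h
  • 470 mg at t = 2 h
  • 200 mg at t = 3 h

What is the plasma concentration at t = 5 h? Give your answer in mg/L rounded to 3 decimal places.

k = ln 2 / 19 = 0.03648 per h
Dose 1 (85 mg at t=0 h): 85·exp(−0.03648·5) = 70.827 mg/L
Dose 2 (370 mg at t=1 h): 370·exp(−0.03648·4) = 319.762 mg/L
Dose 3 (470 mg at t=2 h): 470·exp(−0.03648·3) = 421.276 mg/L
Dose 4 (200 mg at t=3 h): 200·exp(−0.03648·2) = 185.927 mg/L
C(5) = 70.827 + 319.762 + 421.276 + 185.927 = 997.793 mg/L

997.793 mg/L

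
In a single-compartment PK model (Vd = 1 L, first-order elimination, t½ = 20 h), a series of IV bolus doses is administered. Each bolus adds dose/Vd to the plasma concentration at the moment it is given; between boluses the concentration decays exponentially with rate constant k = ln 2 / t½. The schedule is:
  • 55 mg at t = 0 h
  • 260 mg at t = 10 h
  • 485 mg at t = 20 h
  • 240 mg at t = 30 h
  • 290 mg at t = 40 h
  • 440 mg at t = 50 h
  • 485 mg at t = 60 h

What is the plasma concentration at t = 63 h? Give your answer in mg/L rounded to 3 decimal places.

k = ln 2 / 20 = 0.03466 per h
Dose 1 (55 mg at t=0 h): 55·exp(−0.03466·63) = 6.196 mg/L
Dose 2 (260 mg at t=10 h): 260·exp(−0.03466·53) = 41.423 mg/L
Dose 3 (485 mg at t=20 h): 485·exp(−0.03466·43) = 109.277 mg/L
Dose 4 (240 mg at t=30 h): 240·exp(−0.03466·33) = 76.474 mg/L
Dose 5 (290 mg at t=40 h): 290·exp(−0.03466·23) = 130.681 mg/L
Dose 6 (440 mg at t=50 h): 440·exp(−0.03466·13) = 280.403 mg/L
Dose 7 (485 mg at t=60 h): 485·exp(−0.03466·3) = 437.106 mg/L
C(63) = 6.196 + 41.423 + 109.277 + 76.474 + 130.681 + 280.403 + 437.106 = 1081.561 mg/L

1081.561 mg/L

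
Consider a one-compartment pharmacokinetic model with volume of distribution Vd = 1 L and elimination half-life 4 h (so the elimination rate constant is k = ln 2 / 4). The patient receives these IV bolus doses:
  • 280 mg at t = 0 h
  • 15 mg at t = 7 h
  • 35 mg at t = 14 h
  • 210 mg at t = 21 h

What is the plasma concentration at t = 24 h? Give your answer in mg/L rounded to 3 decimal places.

k = ln 2 / 4 = 0.17329 per h
Dose 1 (280 mg at t=0 h): 280·exp(−0.17329·24) = 4.375 mg/L
Dose 2 (15 mg at t=7 h): 15·exp(−0.17329·17) = 0.788 mg/L
Dose 3 (35 mg at t=14 h): 35·exp(−0.17329·10) = 6.187 mg/L
Dose 4 (210 mg at t=21 h): 210·exp(−0.17329·3) = 124.867 mg/L
C(24) = 4.375 + 0.788 + 6.187 + 124.867 = 136.217 mg/L

136.217 mg/L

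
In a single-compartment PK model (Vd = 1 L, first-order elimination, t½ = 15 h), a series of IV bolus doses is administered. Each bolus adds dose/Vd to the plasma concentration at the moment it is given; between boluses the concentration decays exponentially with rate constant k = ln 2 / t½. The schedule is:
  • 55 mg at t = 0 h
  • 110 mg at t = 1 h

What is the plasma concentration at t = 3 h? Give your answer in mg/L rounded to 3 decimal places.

148.170 mg/L

k = ln 2 / 15 = 0.04621 per h
Dose 1 (55 mg at t=0 h): 55·exp(−0.04621·3) = 47.880 mg/L
Dose 2 (110 mg at t=1 h): 110·exp(−0.04621·2) = 100.289 mg/L
C(3) = 47.880 + 100.289 = 148.170 mg/L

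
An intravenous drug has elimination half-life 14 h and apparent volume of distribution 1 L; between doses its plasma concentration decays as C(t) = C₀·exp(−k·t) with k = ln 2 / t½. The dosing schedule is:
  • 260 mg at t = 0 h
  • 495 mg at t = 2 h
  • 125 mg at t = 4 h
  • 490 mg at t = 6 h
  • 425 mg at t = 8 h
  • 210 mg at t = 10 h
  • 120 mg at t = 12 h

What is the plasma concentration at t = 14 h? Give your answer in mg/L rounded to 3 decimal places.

1405.927 mg/L

k = ln 2 / 14 = 0.04951 per h
Dose 1 (260 mg at t=0 h): 260·exp(−0.04951·14) = 130.000 mg/L
Dose 2 (495 mg at t=2 h): 495·exp(−0.04951·12) = 273.262 mg/L
Dose 3 (125 mg at t=4 h): 125·exp(−0.04951·10) = 76.188 mg/L
Dose 4 (490 mg at t=6 h): 490·exp(−0.04951·8) = 329.746 mg/L
Dose 5 (425 mg at t=8 h): 425·exp(−0.04951·6) = 315.774 mg/L
Dose 6 (210 mg at t=10 h): 210·exp(−0.04951·4) = 172.270 mg/L
Dose 7 (120 mg at t=12 h): 120·exp(−0.04951·2) = 108.687 mg/L
C(14) = 130.000 + 273.262 + 76.188 + 329.746 + 315.774 + 172.270 + 108.687 = 1405.927 mg/L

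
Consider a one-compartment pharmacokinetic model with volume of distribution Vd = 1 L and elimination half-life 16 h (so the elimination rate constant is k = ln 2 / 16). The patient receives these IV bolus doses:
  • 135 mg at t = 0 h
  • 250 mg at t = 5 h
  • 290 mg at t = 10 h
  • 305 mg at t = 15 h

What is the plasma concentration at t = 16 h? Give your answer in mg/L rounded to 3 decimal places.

738.422 mg/L

k = ln 2 / 16 = 0.04332 per h
Dose 1 (135 mg at t=0 h): 135·exp(−0.04332·16) = 67.500 mg/L
Dose 2 (250 mg at t=5 h): 250·exp(−0.04332·11) = 155.232 mg/L
Dose 3 (290 mg at t=10 h): 290·exp(−0.04332·6) = 223.621 mg/L
Dose 4 (305 mg at t=15 h): 305·exp(−0.04332·1) = 292.069 mg/L
C(16) = 67.500 + 155.232 + 223.621 + 292.069 = 738.422 mg/L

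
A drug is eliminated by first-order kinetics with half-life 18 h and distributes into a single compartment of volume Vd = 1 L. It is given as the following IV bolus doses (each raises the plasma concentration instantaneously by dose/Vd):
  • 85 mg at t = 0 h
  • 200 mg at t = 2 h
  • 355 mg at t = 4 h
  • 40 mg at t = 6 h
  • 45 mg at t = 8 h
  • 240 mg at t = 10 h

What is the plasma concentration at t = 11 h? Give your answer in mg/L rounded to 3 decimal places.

k = ln 2 / 18 = 0.03851 per h
Dose 1 (85 mg at t=0 h): 85·exp(−0.03851·11) = 55.649 mg/L
Dose 2 (200 mg at t=2 h): 200·exp(−0.03851·9) = 141.421 mg/L
Dose 3 (355 mg at t=4 h): 355·exp(−0.03851·7) = 271.120 mg/L
Dose 4 (40 mg at t=6 h): 40·exp(−0.03851·5) = 32.994 mg/L
Dose 5 (45 mg at t=8 h): 45·exp(−0.03851·3) = 40.090 mg/L
Dose 6 (240 mg at t=10 h): 240·exp(−0.03851·1) = 230.934 mg/L
C(11) = 55.649 + 141.421 + 271.120 + 32.994 + 40.090 + 230.934 = 772.209 mg/L

772.209 mg/L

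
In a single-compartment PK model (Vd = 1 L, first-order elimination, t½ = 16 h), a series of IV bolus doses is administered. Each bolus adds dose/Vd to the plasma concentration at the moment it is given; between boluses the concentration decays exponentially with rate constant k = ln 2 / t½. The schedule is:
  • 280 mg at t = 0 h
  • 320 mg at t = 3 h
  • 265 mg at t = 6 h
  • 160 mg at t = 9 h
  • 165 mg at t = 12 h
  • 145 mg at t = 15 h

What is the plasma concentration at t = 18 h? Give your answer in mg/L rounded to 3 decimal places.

815.935 mg/L

k = ln 2 / 16 = 0.04332 per h
Dose 1 (280 mg at t=0 h): 280·exp(−0.04332·18) = 128.381 mg/L
Dose 2 (320 mg at t=3 h): 320·exp(−0.04332·15) = 167.084 mg/L
Dose 3 (265 mg at t=6 h): 265·exp(−0.04332·12) = 157.570 mg/L
Dose 4 (160 mg at t=9 h): 160·exp(−0.04332·9) = 108.340 mg/L
Dose 5 (165 mg at t=12 h): 165·exp(−0.04332·6) = 127.232 mg/L
Dose 6 (145 mg at t=15 h): 145·exp(−0.04332·3) = 127.328 mg/L
C(18) = 128.381 + 167.084 + 157.570 + 108.340 + 127.232 + 127.328 = 815.935 mg/L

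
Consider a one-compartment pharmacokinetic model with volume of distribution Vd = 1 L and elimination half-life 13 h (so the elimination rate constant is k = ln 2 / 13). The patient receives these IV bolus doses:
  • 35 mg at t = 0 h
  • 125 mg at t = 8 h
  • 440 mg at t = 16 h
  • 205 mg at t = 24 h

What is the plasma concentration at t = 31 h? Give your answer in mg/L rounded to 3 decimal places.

k = ln 2 / 13 = 0.05332 per h
Dose 1 (35 mg at t=0 h): 35·exp(−0.05332·31) = 6.702 mg/L
Dose 2 (125 mg at t=8 h): 125·exp(−0.05332·23) = 36.671 mg/L
Dose 3 (440 mg at t=16 h): 440·exp(−0.05332·15) = 197.747 mg/L
Dose 4 (205 mg at t=24 h): 205·exp(−0.05332·7) = 141.143 mg/L
C(31) = 6.702 + 36.671 + 197.747 + 141.143 = 382.264 mg/L

382.264 mg/L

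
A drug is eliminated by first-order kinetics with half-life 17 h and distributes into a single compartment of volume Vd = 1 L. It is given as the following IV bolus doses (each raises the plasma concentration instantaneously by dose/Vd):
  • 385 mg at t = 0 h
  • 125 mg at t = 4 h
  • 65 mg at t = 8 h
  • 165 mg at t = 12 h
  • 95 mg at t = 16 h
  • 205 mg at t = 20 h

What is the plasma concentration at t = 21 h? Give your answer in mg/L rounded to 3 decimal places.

k = ln 2 / 17 = 0.04077 per h
Dose 1 (385 mg at t=0 h): 385·exp(−0.04077·21) = 163.531 mg/L
Dose 2 (125 mg at t=4 h): 125·exp(−0.04077·17) = 62.500 mg/L
Dose 3 (65 mg at t=8 h): 65·exp(−0.04077·13) = 38.257 mg/L
Dose 4 (165 mg at t=12 h): 165·exp(−0.04077·9) = 114.318 mg/L
Dose 5 (95 mg at t=16 h): 95·exp(−0.04077·5) = 77.479 mg/L
Dose 6 (205 mg at t=20 h): 205·exp(−0.04077·1) = 196.810 mg/L
C(21) = 163.531 + 62.500 + 38.257 + 114.318 + 77.479 + 196.810 = 652.895 mg/L

652.895 mg/L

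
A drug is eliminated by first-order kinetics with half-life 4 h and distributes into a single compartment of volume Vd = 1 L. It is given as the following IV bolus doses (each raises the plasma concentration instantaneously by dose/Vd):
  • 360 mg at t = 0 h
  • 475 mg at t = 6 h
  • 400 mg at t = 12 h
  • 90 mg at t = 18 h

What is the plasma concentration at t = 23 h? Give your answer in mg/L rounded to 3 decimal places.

k = ln 2 / 4 = 0.17329 per h
Dose 1 (360 mg at t=0 h): 360·exp(−0.17329·23) = 6.689 mg/L
Dose 2 (475 mg at t=6 h): 475·exp(−0.17329·17) = 24.964 mg/L
Dose 3 (400 mg at t=12 h): 400·exp(−0.17329·11) = 59.460 mg/L
Dose 4 (90 mg at t=18 h): 90·exp(−0.17329·5) = 37.840 mg/L
C(23) = 6.689 + 24.964 + 59.460 + 37.840 = 128.954 mg/L

128.954 mg/L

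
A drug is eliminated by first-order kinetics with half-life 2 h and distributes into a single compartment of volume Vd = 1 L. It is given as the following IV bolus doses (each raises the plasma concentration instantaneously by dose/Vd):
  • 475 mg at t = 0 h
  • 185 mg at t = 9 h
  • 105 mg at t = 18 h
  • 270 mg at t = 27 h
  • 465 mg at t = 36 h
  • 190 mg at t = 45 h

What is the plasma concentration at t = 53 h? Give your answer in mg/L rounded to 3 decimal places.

13.193 mg/L

k = ln 2 / 2 = 0.34657 per h
Dose 1 (475 mg at t=0 h): 475·exp(−0.34657·53) = 0.000 mg/L
Dose 2 (185 mg at t=9 h): 185·exp(−0.34657·44) = 0.000 mg/L
Dose 3 (105 mg at t=18 h): 105·exp(−0.34657·35) = 0.001 mg/L
Dose 4 (270 mg at t=27 h): 270·exp(−0.34657·26) = 0.033 mg/L
Dose 5 (465 mg at t=36 h): 465·exp(−0.34657·17) = 1.284 mg/L
Dose 6 (190 mg at t=45 h): 190·exp(−0.34657·8) = 11.875 mg/L
C(53) = 0.000 + 0.000 + 0.001 + 0.033 + 1.284 + 11.875 = 13.193 mg/L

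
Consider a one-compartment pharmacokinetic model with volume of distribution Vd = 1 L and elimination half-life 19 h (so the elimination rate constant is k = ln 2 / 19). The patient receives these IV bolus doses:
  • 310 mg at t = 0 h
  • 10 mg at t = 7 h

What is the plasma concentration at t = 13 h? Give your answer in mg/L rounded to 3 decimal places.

k = ln 2 / 19 = 0.03648 per h
Dose 1 (310 mg at t=0 h): 310·exp(−0.03648·13) = 192.927 mg/L
Dose 2 (10 mg at t=7 h): 10·exp(−0.03648·6) = 8.034 mg/L
C(13) = 192.927 + 8.034 = 200.961 mg/L

200.961 mg/L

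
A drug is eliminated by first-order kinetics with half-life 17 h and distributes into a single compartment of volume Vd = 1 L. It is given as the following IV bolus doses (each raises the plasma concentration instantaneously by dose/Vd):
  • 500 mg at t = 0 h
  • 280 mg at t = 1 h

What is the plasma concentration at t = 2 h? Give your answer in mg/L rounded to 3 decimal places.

729.658 mg/L

k = ln 2 / 17 = 0.04077 per h
Dose 1 (500 mg at t=0 h): 500·exp(−0.04077·2) = 460.845 mg/L
Dose 2 (280 mg at t=1 h): 280·exp(−0.04077·1) = 268.813 mg/L
C(2) = 460.845 + 268.813 = 729.658 mg/L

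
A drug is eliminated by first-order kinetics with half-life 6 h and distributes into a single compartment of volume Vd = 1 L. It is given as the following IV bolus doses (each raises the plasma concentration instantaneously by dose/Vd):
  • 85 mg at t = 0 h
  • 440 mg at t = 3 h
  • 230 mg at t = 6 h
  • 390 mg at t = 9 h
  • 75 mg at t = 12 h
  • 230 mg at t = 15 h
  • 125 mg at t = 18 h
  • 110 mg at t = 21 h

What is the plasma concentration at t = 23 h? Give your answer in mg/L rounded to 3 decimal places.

k = ln 2 / 6 = 0.11552 per h
Dose 1 (85 mg at t=0 h): 85·exp(−0.11552·23) = 5.963 mg/L
Dose 2 (440 mg at t=3 h): 440·exp(−0.11552·20) = 43.654 mg/L
Dose 3 (230 mg at t=6 h): 230·exp(−0.11552·17) = 32.271 mg/L
Dose 4 (390 mg at t=9 h): 390·exp(−0.11552·14) = 77.386 mg/L
Dose 5 (75 mg at t=12 h): 75·exp(−0.11552·11) = 21.046 mg/L
Dose 6 (230 mg at t=15 h): 230·exp(−0.11552·8) = 91.276 mg/L
Dose 7 (125 mg at t=18 h): 125·exp(−0.11552·5) = 70.154 mg/L
Dose 8 (110 mg at t=21 h): 110·exp(−0.11552·2) = 87.307 mg/L
C(23) = 5.963 + 43.654 + 32.271 + 77.386 + 21.046 + 91.276 + 70.154 + 87.307 = 429.056 mg/L

429.056 mg/L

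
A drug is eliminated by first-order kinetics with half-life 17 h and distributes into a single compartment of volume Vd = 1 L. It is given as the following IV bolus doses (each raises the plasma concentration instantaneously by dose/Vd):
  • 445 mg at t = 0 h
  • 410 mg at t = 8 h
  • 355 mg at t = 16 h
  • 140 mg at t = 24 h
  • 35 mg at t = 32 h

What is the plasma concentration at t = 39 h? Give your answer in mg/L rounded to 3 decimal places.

k = ln 2 / 17 = 0.04077 per h
Dose 1 (445 mg at t=0 h): 445·exp(−0.04077·39) = 90.732 mg/L
Dose 2 (410 mg at t=8 h): 410·exp(−0.04077·31) = 115.837 mg/L
Dose 3 (355 mg at t=16 h): 355·exp(−0.04077·23) = 138.980 mg/L
Dose 4 (140 mg at t=24 h): 140·exp(−0.04077·15) = 75.947 mg/L
Dose 5 (35 mg at t=32 h): 35·exp(−0.04077·7) = 26.310 mg/L
C(39) = 90.732 + 115.837 + 138.980 + 75.947 + 26.310 = 447.806 mg/L

447.806 mg/L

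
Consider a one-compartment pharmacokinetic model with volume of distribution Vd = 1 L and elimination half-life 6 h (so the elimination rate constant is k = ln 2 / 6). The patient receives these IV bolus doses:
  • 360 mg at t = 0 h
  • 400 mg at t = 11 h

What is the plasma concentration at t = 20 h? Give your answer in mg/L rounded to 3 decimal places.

k = ln 2 / 6 = 0.11552 per h
Dose 1 (360 mg at t=0 h): 360·exp(−0.11552·20) = 35.717 mg/L
Dose 2 (400 mg at t=11 h): 400·exp(−0.11552·9) = 141.421 mg/L
C(20) = 35.717 + 141.421 = 177.138 mg/L

177.138 mg/L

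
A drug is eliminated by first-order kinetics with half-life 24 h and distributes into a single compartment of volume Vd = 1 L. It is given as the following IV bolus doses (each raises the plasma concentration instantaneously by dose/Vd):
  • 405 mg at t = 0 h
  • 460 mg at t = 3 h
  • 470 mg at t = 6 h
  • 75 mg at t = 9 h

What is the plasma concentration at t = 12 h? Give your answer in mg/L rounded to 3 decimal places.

k = ln 2 / 24 = 0.02888 per h
Dose 1 (405 mg at t=0 h): 405·exp(−0.02888·12) = 286.378 mg/L
Dose 2 (460 mg at t=3 h): 460·exp(−0.02888·9) = 354.708 mg/L
Dose 3 (470 mg at t=6 h): 470·exp(−0.02888·6) = 395.221 mg/L
Dose 4 (75 mg at t=9 h): 75·exp(−0.02888·3) = 68.775 mg/L
C(12) = 286.378 + 354.708 + 395.221 + 68.775 = 1105.083 mg/L

1105.083 mg/L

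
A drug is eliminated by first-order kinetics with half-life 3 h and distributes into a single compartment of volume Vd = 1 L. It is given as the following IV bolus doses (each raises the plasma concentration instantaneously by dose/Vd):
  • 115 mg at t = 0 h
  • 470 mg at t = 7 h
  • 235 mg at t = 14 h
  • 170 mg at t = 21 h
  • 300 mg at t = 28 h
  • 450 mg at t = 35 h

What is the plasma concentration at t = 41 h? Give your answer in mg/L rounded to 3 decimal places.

k = ln 2 / 3 = 0.23105 per h
Dose 1 (115 mg at t=0 h): 115·exp(−0.23105·41) = 0.009 mg/L
Dose 2 (470 mg at t=7 h): 470·exp(−0.23105·34) = 0.182 mg/L
Dose 3 (235 mg at t=14 h): 235·exp(−0.23105·27) = 0.459 mg/L
Dose 4 (170 mg at t=21 h): 170·exp(−0.23105·20) = 1.673 mg/L
Dose 5 (300 mg at t=28 h): 300·exp(−0.23105·13) = 14.882 mg/L
Dose 6 (450 mg at t=35 h): 450·exp(−0.23105·6) = 112.500 mg/L
C(41) = 0.009 + 0.182 + 0.459 + 1.673 + 14.882 + 112.500 = 129.705 mg/L

129.705 mg/L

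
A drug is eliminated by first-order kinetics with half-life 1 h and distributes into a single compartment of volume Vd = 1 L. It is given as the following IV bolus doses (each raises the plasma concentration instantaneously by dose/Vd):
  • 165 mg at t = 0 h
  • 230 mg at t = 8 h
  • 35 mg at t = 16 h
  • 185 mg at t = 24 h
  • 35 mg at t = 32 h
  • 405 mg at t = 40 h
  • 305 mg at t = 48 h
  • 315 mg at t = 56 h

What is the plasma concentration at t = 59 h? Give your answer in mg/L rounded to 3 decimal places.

39.525 mg/L

k = ln 2 / 1 = 0.69315 per h
Dose 1 (165 mg at t=0 h): 165·exp(−0.69315·59) = 0.000 mg/L
Dose 2 (230 mg at t=8 h): 230·exp(−0.69315·51) = 0.000 mg/L
Dose 3 (35 mg at t=16 h): 35·exp(−0.69315·43) = 0.000 mg/L
Dose 4 (185 mg at t=24 h): 185·exp(−0.69315·35) = 0.000 mg/L
Dose 5 (35 mg at t=32 h): 35·exp(−0.69315·27) = 0.000 mg/L
Dose 6 (405 mg at t=40 h): 405·exp(−0.69315·19) = 0.001 mg/L
Dose 7 (305 mg at t=48 h): 305·exp(−0.69315·11) = 0.149 mg/L
Dose 8 (315 mg at t=56 h): 315·exp(−0.69315·3) = 39.375 mg/L
C(59) = 0.000 + 0.000 + 0.000 + 0.000 + 0.000 + 0.001 + 0.149 + 39.375 = 39.525 mg/L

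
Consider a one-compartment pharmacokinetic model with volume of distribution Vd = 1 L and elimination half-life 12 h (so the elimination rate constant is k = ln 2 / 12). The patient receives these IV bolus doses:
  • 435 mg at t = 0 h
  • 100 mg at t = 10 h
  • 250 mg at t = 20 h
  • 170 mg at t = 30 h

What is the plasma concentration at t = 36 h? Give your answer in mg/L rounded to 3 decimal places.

k = ln 2 / 12 = 0.05776 per h
Dose 1 (435 mg at t=0 h): 435·exp(−0.05776·36) = 54.375 mg/L
Dose 2 (100 mg at t=10 h): 100·exp(−0.05776·26) = 22.272 mg/L
Dose 3 (250 mg at t=20 h): 250·exp(−0.05776·16) = 99.213 mg/L
Dose 4 (170 mg at t=30 h): 170·exp(−0.05776·6) = 120.208 mg/L
C(36) = 54.375 + 22.272 + 99.213 + 120.208 = 296.068 mg/L

296.068 mg/L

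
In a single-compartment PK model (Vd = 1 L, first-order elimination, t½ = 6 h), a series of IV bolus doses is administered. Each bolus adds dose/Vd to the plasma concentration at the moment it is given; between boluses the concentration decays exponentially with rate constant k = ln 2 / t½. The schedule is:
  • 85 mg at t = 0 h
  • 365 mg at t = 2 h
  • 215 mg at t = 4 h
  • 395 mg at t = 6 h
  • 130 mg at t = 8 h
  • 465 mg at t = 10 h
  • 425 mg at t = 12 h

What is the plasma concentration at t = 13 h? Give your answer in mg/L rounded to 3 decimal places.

1153.719 mg/L

k = ln 2 / 6 = 0.11552 per h
Dose 1 (85 mg at t=0 h): 85·exp(−0.11552·13) = 18.932 mg/L
Dose 2 (365 mg at t=2 h): 365·exp(−0.11552·11) = 102.425 mg/L
Dose 3 (215 mg at t=4 h): 215·exp(−0.11552·9) = 76.014 mg/L
Dose 4 (395 mg at t=6 h): 395·exp(−0.11552·7) = 175.952 mg/L
Dose 5 (130 mg at t=8 h): 130·exp(−0.11552·5) = 72.960 mg/L
Dose 6 (465 mg at t=10 h): 465·exp(−0.11552·3) = 328.805 mg/L
Dose 7 (425 mg at t=12 h): 425·exp(−0.11552·1) = 378.632 mg/L
C(13) = 18.932 + 102.425 + 76.014 + 175.952 + 72.960 + 328.805 + 378.632 = 1153.719 mg/L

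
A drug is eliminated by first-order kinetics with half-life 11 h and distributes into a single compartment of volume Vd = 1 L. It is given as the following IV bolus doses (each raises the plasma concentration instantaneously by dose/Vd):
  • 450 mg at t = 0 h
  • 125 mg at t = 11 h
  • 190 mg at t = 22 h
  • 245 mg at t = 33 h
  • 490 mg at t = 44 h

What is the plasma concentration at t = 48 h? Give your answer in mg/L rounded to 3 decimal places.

546.957 mg/L

k = ln 2 / 11 = 0.06301 per h
Dose 1 (450 mg at t=0 h): 450·exp(−0.06301·48) = 21.859 mg/L
Dose 2 (125 mg at t=11 h): 125·exp(−0.06301·37) = 12.144 mg/L
Dose 3 (190 mg at t=22 h): 190·exp(−0.06301·26) = 36.917 mg/L
Dose 4 (245 mg at t=33 h): 245·exp(−0.06301·15) = 95.207 mg/L
Dose 5 (490 mg at t=44 h): 490·exp(−0.06301·4) = 380.830 mg/L
C(48) = 21.859 + 12.144 + 36.917 + 95.207 + 380.830 = 546.957 mg/L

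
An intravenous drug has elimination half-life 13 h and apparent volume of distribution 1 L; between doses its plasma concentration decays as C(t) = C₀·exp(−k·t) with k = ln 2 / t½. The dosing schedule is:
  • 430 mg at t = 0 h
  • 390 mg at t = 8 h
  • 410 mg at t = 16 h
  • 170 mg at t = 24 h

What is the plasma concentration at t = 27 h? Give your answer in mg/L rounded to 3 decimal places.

616.469 mg/L

k = ln 2 / 13 = 0.05332 per h
Dose 1 (430 mg at t=0 h): 430·exp(−0.05332·27) = 101.918 mg/L
Dose 2 (390 mg at t=8 h): 390·exp(−0.05332·19) = 141.611 mg/L
Dose 3 (410 mg at t=16 h): 410·exp(−0.05332·11) = 228.069 mg/L
Dose 4 (170 mg at t=24 h): 170·exp(−0.05332·3) = 144.871 mg/L
C(27) = 101.918 + 141.611 + 228.069 + 144.871 = 616.469 mg/L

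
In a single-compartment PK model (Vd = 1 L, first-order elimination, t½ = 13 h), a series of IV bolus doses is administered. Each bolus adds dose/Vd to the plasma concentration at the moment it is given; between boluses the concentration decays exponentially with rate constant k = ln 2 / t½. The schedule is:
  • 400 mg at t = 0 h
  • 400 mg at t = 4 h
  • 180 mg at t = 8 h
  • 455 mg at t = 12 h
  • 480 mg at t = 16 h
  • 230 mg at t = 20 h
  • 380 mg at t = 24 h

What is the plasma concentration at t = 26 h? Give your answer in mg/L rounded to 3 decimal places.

k = ln 2 / 13 = 0.05332 per h
Dose 1 (400 mg at t=0 h): 400·exp(−0.05332·26) = 100.000 mg/L
Dose 2 (400 mg at t=4 h): 400·exp(−0.05332·22) = 123.773 mg/L
Dose 3 (180 mg at t=8 h): 180·exp(−0.05332·18) = 68.938 mg/L
Dose 4 (455 mg at t=12 h): 455·exp(−0.05332·14) = 215.688 mg/L
Dose 5 (480 mg at t=16 h): 480·exp(−0.05332·10) = 281.631 mg/L
Dose 6 (230 mg at t=20 h): 230·exp(−0.05332·6) = 167.029 mg/L
Dose 7 (380 mg at t=24 h): 380·exp(−0.05332·2) = 341.563 mg/L
C(26) = 100.000 + 123.773 + 68.938 + 215.688 + 281.631 + 167.029 + 341.563 = 1298.621 mg/L

1298.621 mg/L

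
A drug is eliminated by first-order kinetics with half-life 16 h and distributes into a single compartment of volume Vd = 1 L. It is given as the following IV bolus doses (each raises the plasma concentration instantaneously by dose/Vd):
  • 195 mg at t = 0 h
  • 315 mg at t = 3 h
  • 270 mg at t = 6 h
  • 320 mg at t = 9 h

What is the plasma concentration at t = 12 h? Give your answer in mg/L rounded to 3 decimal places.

k = ln 2 / 16 = 0.04332 per h
Dose 1 (195 mg at t=0 h): 195·exp(−0.04332·12) = 115.948 mg/L
Dose 2 (315 mg at t=3 h): 315·exp(−0.04332·9) = 213.295 mg/L
Dose 3 (270 mg at t=6 h): 270·exp(−0.04332·6) = 208.198 mg/L
Dose 4 (320 mg at t=9 h): 320·exp(−0.04332·3) = 281.000 mg/L
C(12) = 115.948 + 213.295 + 208.198 + 281.000 = 818.442 mg/L

818.442 mg/L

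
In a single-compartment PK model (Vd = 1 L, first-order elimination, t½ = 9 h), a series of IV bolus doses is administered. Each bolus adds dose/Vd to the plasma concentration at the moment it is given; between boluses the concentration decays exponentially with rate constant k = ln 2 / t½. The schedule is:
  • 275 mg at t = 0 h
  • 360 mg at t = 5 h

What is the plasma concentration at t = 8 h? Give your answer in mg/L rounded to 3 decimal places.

434.240 mg/L

k = ln 2 / 9 = 0.07702 per h
Dose 1 (275 mg at t=0 h): 275·exp(−0.07702·8) = 148.508 mg/L
Dose 2 (360 mg at t=5 h): 360·exp(−0.07702·3) = 285.732 mg/L
C(8) = 148.508 + 285.732 = 434.240 mg/L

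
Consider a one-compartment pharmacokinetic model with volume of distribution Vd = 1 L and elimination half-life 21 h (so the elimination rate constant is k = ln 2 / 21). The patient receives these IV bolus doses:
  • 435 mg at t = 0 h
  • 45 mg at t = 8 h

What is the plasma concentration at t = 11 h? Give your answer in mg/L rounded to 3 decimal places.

343.314 mg/L

k = ln 2 / 21 = 0.03301 per h
Dose 1 (435 mg at t=0 h): 435·exp(−0.03301·11) = 302.557 mg/L
Dose 2 (45 mg at t=8 h): 45·exp(−0.03301·3) = 40.758 mg/L
C(11) = 302.557 + 40.758 = 343.314 mg/L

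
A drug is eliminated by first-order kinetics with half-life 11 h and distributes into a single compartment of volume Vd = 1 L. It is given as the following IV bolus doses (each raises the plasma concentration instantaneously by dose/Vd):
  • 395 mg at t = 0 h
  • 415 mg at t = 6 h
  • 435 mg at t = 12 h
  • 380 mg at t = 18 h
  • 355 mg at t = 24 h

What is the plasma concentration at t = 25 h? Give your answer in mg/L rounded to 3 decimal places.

k = ln 2 / 11 = 0.06301 per h
Dose 1 (395 mg at t=0 h): 395·exp(−0.06301·25) = 81.741 mg/L
Dose 2 (415 mg at t=6 h): 415·exp(−0.06301·19) = 125.339 mg/L
Dose 3 (435 mg at t=12 h): 435·exp(−0.06301·13) = 191.746 mg/L
Dose 4 (380 mg at t=18 h): 380·exp(−0.06301·7) = 244.466 mg/L
Dose 5 (355 mg at t=24 h): 355·exp(−0.06301·1) = 333.320 mg/L
C(25) = 81.741 + 125.339 + 191.746 + 244.466 + 333.320 = 976.613 mg/L

976.613 mg/L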